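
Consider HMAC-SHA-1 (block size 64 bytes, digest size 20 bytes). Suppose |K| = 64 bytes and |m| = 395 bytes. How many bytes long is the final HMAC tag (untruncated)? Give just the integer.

The tag is one SHA-1 digest: 20 bytes.

20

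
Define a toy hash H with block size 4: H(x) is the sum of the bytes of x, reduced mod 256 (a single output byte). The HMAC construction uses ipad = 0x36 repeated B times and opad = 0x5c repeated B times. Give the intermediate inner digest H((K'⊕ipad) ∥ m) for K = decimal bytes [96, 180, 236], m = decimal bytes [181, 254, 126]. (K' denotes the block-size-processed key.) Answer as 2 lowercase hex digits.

Key decimal bytes [96, 180, 236] = 60 b4 ec is 3 bytes ≤ B = 4; zero-pad to 4 bytes: K' = 60 b4 ec 00.
K' ⊕ ipad = 56 82 da 36.
Inner input = 56 82 da 36 ∥ b5 fe 7e.
Inner hash: sum = 86+130+218+54+181+254+126 = 1049; mod 256 = 25 → 19.

19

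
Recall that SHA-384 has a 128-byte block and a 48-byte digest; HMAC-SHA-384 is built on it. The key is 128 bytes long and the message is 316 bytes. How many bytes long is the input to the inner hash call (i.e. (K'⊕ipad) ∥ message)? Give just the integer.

444

Key is 128 ≤ 128 bytes, zero-padded: |K'| = 128.
Inner input = (K'⊕ipad) ∥ m → 128 + 316 = 444 bytes.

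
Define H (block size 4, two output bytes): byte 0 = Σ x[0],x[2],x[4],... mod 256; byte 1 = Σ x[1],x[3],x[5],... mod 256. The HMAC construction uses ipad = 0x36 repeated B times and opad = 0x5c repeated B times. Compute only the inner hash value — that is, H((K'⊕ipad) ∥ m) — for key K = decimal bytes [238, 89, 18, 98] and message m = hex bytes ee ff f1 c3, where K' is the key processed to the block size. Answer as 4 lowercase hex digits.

Key decimal bytes [238, 89, 18, 98] = ee 59 12 62 is exactly B = 4 bytes: K' = ee 59 12 62.
K' ⊕ ipad = d8 6f 24 54.
Inner input = d8 6f 24 54 ∥ ee ff f1 c3.
Inner hash: even-index sum = 731 mod 256 = 219; odd-index sum = 645 mod 256 = 133 → db 85.

db85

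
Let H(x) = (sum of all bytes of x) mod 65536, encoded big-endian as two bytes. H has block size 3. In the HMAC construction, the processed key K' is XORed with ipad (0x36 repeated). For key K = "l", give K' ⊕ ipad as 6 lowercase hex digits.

Key "l" = 6c is 1 byte ≤ B = 3; zero-pad to 3 bytes: K' = 6c 00 00.
XOR each byte with 0x36: 6c⊕36=5a, 00⊕36=36, 00⊕36=36.

5a3636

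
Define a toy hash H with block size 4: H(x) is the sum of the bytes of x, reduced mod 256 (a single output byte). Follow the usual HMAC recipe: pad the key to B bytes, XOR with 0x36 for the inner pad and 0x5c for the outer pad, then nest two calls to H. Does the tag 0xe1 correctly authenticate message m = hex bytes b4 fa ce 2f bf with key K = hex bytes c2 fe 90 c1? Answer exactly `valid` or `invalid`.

invalid

Key hex bytes c2 fe 90 c1 is exactly B = 4 bytes: K' = c2 fe 90 c1.
K' ⊕ ipad = f4 c8 a6 f7; K' ⊕ opad = 9e a2 cc 9d.
Inner hash: sum = 244+200+166+247+180+250+206+47+191 = 1731; mod 256 = 195 → c3.
Outer hash (recomputed tag): sum = 158+162+204+157+195 = 876; mod 256 = 108 → 6c.
Recomputed tag = 6c; claimed = e1 → mismatch.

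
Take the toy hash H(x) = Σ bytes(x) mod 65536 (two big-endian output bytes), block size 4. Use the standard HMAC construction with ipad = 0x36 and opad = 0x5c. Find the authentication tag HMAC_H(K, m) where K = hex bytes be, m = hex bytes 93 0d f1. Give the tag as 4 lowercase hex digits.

Key hex bytes be is 1 byte ≤ B = 4; zero-pad to 4 bytes: K' = be 00 00 00.
K' ⊕ ipad = 88 36 36 36.  K' ⊕ opad = e2 5c 5c 5c.
Inner input = (K'⊕ipad) ∥ m = 88 36 36 36 ∥ 93 0d f1.
Inner hash: sum = 136+54+54+54+147+13+241 = 699 → 02 bb.
Outer input = (K'⊕opad) ∥ inner = e2 5c 5c 5c ∥ 02 bb.
Outer hash (tag): sum = 226+92+92+92+2+187 = 691 → 02 b3.

02b3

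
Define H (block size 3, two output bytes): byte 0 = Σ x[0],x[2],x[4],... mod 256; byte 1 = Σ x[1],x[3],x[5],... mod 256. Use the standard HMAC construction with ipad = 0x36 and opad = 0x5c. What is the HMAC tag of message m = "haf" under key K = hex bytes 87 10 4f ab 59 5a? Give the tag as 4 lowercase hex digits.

Key hex bytes 87 10 4f ab 59 5a is 6 bytes > B = 3, so hash it first: H(key) = 2f 15, then zero-pad to 3 bytes: K' = 2f 15 00.
K' ⊕ ipad = 19 23 36.  K' ⊕ opad = 73 49 5c.
Inner input = (K'⊕ipad) ∥ m = 19 23 36 ∥ 68 61 66.
Inner hash: even-index sum = 176 mod 256 = 176; odd-index sum = 241 mod 256 = 241 → b0 f1.
Outer input = (K'⊕opad) ∥ inner = 73 49 5c ∥ b0 f1.
Outer hash (tag): even-index sum = 448 mod 256 = 192; odd-index sum = 249 mod 256 = 249 → c0 f9.

c0f9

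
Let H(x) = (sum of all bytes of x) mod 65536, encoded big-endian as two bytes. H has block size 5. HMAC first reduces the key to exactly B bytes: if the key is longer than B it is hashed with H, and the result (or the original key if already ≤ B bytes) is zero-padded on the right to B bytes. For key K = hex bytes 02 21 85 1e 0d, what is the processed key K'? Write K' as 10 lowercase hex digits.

Key hex bytes 02 21 85 1e 0d is exactly B = 5 bytes: K' = 02 21 85 1e 0d.

0221851e0d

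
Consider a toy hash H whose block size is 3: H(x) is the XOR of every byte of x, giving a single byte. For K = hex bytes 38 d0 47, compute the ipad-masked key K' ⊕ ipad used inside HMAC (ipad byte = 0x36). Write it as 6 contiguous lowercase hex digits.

Key hex bytes 38 d0 47 is exactly B = 3 bytes: K' = 38 d0 47.
XOR each byte with 0x36: 38⊕36=0e, d0⊕36=e6, 47⊕36=71.

0ee671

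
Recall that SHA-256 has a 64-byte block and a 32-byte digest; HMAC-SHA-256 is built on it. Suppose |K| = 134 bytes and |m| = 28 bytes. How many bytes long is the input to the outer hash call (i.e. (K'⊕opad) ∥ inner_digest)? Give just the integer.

Key is 134 > 64 bytes, so it is hashed to 32 bytes then zero-padded to 64: |K'| = 64.
Outer input = (K'⊕opad) ∥ H(inner) → 64 + 32 = 96 bytes.

96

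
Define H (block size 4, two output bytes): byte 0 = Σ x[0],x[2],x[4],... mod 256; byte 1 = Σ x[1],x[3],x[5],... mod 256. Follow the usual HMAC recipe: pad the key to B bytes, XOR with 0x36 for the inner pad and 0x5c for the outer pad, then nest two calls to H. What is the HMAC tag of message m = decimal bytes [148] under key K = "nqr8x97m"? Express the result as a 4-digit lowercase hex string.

Key "nqr8x97m" = 6e 71 72 38 78 39 37 6d is 8 bytes > B = 4, so hash it first: H(key) = 8f 4f, then zero-pad to 4 bytes: K' = 8f 4f 00 00.
K' ⊕ ipad = b9 79 36 36.  K' ⊕ opad = d3 13 5c 5c.
Inner input = (K'⊕ipad) ∥ m = b9 79 36 36 ∥ 94.
Inner hash: even-index sum = 387 mod 256 = 131; odd-index sum = 175 mod 256 = 175 → 83 af.
Outer input = (K'⊕opad) ∥ inner = d3 13 5c 5c ∥ 83 af.
Outer hash (tag): even-index sum = 434 mod 256 = 178; odd-index sum = 286 mod 256 = 30 → b2 1e.

b21e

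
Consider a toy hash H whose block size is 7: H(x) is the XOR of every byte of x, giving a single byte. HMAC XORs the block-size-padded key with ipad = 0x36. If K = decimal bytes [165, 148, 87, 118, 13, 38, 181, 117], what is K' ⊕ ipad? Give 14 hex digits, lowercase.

cd363636363636

Key decimal bytes [165, 148, 87, 118, 13, 38, 181, 117] = a5 94 57 76 0d 26 b5 75 is 8 bytes > B = 7, so hash it first: H(key) = fb, then zero-pad to 7 bytes: K' = fb 00 00 00 00 00 00.
XOR each byte with 0x36: fb⊕36=cd, 00⊕36=36, 00⊕36=36, 00⊕36=36, 00⊕36=36, 00⊕36=36, 00⊕36=36.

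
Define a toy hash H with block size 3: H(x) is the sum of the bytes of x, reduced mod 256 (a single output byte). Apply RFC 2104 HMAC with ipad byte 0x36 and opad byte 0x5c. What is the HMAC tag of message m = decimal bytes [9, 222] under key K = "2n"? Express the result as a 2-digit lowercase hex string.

75

Key "2n" = 32 6e is 2 bytes ≤ B = 3; zero-pad to 3 bytes: K' = 32 6e 00.
K' ⊕ ipad = 04 58 36.  K' ⊕ opad = 6e 32 5c.
Inner input = (K'⊕ipad) ∥ m = 04 58 36 ∥ 09 de.
Inner hash: sum = 4+88+54+9+222 = 377; mod 256 = 121 → 79.
Outer input = (K'⊕opad) ∥ inner = 6e 32 5c ∥ 79.
Outer hash (tag): sum = 110+50+92+121 = 373; mod 256 = 117 → 75.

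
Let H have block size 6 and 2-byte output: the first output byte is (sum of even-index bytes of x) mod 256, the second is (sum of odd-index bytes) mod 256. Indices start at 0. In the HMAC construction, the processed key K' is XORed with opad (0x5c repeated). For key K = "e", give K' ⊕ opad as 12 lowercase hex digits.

Key "e" = 65 is 1 byte ≤ B = 6; zero-pad to 6 bytes: K' = 65 00 00 00 00 00.
XOR each byte with 0x5c: 65⊕5c=39, 00⊕5c=5c, 00⊕5c=5c, 00⊕5c=5c, 00⊕5c=5c, 00⊕5c=5c.

395c5c5c5c5c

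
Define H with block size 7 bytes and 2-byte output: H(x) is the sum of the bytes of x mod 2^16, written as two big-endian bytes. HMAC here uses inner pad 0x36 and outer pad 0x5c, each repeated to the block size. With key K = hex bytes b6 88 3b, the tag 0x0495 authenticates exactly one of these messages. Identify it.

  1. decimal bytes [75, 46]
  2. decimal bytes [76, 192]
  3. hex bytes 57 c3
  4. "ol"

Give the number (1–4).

Key hex bytes b6 88 3b is 3 bytes ≤ B = 7; zero-pad to 7 bytes: K' = b6 88 3b 00 00 00 00.
K' ⊕ ipad = 80 be 0d 36 36 36 36; K' ⊕ opad = ea d4 67 5c 5c 5c 5c.
m1: inner = H(80 be 0d 36 36 36 36 4b 2e) = 02 9c; tag = H(ea d4 67 5c 5c 5c 5c 02 9c) = 0433
m2: inner = H(80 be 0d 36 36 36 36 4c c0) = 03 2f; tag = H(ea d4 67 5c 5c 5c 5c 03 2f) = 03c7
m3: inner = H(80 be 0d 36 36 36 36 57 c3) = 03 3d; tag = H(ea d4 67 5c 5c 5c 5c 03 3d) = 03d5
m4: inner = H(80 be 0d 36 36 36 36 6f 6c) = 02 fe; tag = H(ea d4 67 5c 5c 5c 5c 02 fe) = 0495 ← matches

4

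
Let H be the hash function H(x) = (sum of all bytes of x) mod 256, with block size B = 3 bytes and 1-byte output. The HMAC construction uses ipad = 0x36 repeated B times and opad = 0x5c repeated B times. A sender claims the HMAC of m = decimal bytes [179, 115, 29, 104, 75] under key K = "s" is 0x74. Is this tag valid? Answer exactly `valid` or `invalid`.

Key "s" = 73 is 1 byte ≤ B = 3; zero-pad to 3 bytes: K' = 73 00 00.
K' ⊕ ipad = 45 36 36; K' ⊕ opad = 2f 5c 5c.
Inner hash: sum = 69+54+54+179+115+29+104+75 = 679; mod 256 = 167 → a7.
Outer hash (recomputed tag): sum = 47+92+92+167 = 398; mod 256 = 142 → 8e.
Recomputed tag = 8e; claimed = 74 → mismatch.

invalid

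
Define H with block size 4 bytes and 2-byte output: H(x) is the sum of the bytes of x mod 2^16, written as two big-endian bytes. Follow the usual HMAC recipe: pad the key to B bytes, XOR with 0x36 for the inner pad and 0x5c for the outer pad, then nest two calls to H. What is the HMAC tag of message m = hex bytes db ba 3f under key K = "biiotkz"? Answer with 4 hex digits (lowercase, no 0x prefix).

01f7

Key "biiotkz" = 62 69 69 6f 74 6b 7a is 7 bytes > B = 4, so hash it first: H(key) = 02 fc, then zero-pad to 4 bytes: K' = 02 fc 00 00.
K' ⊕ ipad = 34 ca 36 36.  K' ⊕ opad = 5e a0 5c 5c.
Inner input = (K'⊕ipad) ∥ m = 34 ca 36 36 ∥ db ba 3f.
Inner hash: sum = 52+202+54+54+219+186+63 = 830 → 03 3e.
Outer input = (K'⊕opad) ∥ inner = 5e a0 5c 5c ∥ 03 3e.
Outer hash (tag): sum = 94+160+92+92+3+62 = 503 → 01 f7.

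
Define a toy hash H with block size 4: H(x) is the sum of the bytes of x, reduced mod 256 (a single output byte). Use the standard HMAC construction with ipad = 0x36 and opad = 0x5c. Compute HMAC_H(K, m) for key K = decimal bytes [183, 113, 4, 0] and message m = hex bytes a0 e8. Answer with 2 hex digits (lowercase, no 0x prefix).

84

Key decimal bytes [183, 113, 4, 0] = b7 71 04 00 is exactly B = 4 bytes: K' = b7 71 04 00.
K' ⊕ ipad = 81 47 32 36.  K' ⊕ opad = eb 2d 58 5c.
Inner input = (K'⊕ipad) ∥ m = 81 47 32 36 ∥ a0 e8.
Inner hash: sum = 129+71+50+54+160+232 = 696; mod 256 = 184 → b8.
Outer input = (K'⊕opad) ∥ inner = eb 2d 58 5c ∥ b8.
Outer hash (tag): sum = 235+45+88+92+184 = 644; mod 256 = 132 → 84.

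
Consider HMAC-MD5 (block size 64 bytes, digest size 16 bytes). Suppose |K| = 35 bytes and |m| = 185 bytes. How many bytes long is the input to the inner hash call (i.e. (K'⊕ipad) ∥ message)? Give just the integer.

249

Key is 35 ≤ 64 bytes, zero-padded: |K'| = 64.
Inner input = (K'⊕ipad) ∥ m → 64 + 185 = 249 bytes.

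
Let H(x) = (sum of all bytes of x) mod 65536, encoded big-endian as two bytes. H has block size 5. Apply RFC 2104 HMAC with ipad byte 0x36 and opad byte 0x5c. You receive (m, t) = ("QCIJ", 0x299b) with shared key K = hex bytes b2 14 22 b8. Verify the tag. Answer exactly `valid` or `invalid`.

Key hex bytes b2 14 22 b8 is 4 bytes ≤ B = 5; zero-pad to 5 bytes: K' = b2 14 22 b8 00.
K' ⊕ ipad = 84 22 14 8e 36; K' ⊕ opad = ee 48 7e e4 5c.
Inner hash: sum = 132+34+20+142+54+81+67+73+74 = 677 → 02 a5.
Outer hash (recomputed tag): sum = 238+72+126+228+92+2+165 = 923 → 03 9b.
Recomputed tag = 039b; claimed = 299b → mismatch.

invalid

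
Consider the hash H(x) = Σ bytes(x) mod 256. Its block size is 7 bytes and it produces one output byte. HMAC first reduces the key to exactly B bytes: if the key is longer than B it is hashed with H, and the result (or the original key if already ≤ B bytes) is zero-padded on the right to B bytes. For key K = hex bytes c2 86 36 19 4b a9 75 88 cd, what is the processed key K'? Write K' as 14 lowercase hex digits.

55000000000000

|K| = 9 > B = 7, so first hash the key.
H(K): sum = 194+134+54+25+75+169+117+136+205 = 1109; mod 256 = 85 → 55.
Zero-pad H(K) = 55 to 7 bytes: K' = 55 00 00 00 00 00 00.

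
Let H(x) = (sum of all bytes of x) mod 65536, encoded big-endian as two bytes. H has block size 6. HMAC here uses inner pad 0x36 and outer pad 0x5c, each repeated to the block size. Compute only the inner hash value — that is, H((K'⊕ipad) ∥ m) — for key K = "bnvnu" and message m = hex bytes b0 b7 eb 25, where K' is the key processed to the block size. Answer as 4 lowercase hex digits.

Key "bnvnu" = 62 6e 76 6e 75 is 5 bytes ≤ B = 6; zero-pad to 6 bytes: K' = 62 6e 76 6e 75 00.
K' ⊕ ipad = 54 58 40 58 43 36.
Inner input = 54 58 40 58 43 36 ∥ b0 b7 eb 25.
Inner hash: sum = 84+88+64+88+67+54+176+183+235+37 = 1076 → 04 34.

0434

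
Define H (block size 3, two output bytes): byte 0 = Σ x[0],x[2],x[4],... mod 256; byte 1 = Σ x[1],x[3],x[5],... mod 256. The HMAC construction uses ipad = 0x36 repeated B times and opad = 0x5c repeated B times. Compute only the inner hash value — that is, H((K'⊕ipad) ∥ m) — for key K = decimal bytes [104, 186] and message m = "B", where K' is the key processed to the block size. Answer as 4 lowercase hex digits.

94ce

Key decimal bytes [104, 186] = 68 ba is 2 bytes ≤ B = 3; zero-pad to 3 bytes: K' = 68 ba 00.
K' ⊕ ipad = 5e 8c 36.
Inner input = 5e 8c 36 ∥ 42.
Inner hash: even-index sum = 148 mod 256 = 148; odd-index sum = 206 mod 256 = 206 → 94 ce.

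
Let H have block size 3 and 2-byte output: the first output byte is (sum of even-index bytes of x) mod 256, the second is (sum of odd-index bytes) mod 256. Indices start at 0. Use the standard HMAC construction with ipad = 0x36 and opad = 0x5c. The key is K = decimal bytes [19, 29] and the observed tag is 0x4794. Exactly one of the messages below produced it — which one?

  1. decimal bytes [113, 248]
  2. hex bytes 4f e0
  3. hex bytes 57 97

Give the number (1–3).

Key decimal bytes [19, 29] = 13 1d is 2 bytes ≤ B = 3; zero-pad to 3 bytes: K' = 13 1d 00.
K' ⊕ ipad = 25 2b 36; K' ⊕ opad = 4f 41 5c.
m1: inner = H(25 2b 36 71 f8) = 53 9c; tag = H(4f 41 5c 53 9c) = 4794 ← matches
m2: inner = H(25 2b 36 4f e0) = 3b 7a; tag = H(4f 41 5c 3b 7a) = 257c
m3: inner = H(25 2b 36 57 97) = f2 82; tag = H(4f 41 5c f2 82) = 2d33

1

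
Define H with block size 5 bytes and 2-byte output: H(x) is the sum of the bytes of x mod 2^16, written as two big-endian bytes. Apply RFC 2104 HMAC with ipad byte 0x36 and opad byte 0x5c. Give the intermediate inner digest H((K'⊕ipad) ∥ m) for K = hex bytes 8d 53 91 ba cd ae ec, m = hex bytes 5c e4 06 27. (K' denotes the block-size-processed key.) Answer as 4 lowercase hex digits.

Key hex bytes 8d 53 91 ba cd ae ec is 7 bytes > B = 5, so hash it first: H(key) = 04 92, then zero-pad to 5 bytes: K' = 04 92 00 00 00.
K' ⊕ ipad = 32 a4 36 36 36.
Inner input = 32 a4 36 36 36 ∥ 5c e4 06 27.
Inner hash: sum = 50+164+54+54+54+92+228+6+39 = 741 → 02 e5.

02e5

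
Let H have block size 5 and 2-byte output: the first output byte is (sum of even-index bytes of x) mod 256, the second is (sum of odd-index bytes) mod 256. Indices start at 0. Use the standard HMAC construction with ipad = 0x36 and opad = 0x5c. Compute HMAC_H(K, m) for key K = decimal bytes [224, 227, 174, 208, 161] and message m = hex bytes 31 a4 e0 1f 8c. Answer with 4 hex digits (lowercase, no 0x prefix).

0313

Key decimal bytes [224, 227, 174, 208, 161] = e0 e3 ae d0 a1 is exactly B = 5 bytes: K' = e0 e3 ae d0 a1.
K' ⊕ ipad = d6 d5 98 e6 97.  K' ⊕ opad = bc bf f2 8c fd.
Inner input = (K'⊕ipad) ∥ m = d6 d5 98 e6 97 ∥ 31 a4 e0 1f 8c.
Inner hash: even-index sum = 712 mod 256 = 200; odd-index sum = 856 mod 256 = 88 → c8 58.
Outer input = (K'⊕opad) ∥ inner = bc bf f2 8c fd ∥ c8 58.
Outer hash (tag): even-index sum = 771 mod 256 = 3; odd-index sum = 531 mod 256 = 19 → 03 13.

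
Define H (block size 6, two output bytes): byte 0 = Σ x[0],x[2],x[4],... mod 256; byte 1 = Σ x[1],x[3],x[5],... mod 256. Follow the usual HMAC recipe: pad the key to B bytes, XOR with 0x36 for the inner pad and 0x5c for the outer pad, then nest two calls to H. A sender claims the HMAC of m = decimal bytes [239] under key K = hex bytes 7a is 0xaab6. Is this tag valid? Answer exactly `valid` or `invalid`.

invalid

Key hex bytes 7a is 1 byte ≤ B = 6; zero-pad to 6 bytes: K' = 7a 00 00 00 00 00.
K' ⊕ ipad = 4c 36 36 36 36 36; K' ⊕ opad = 26 5c 5c 5c 5c 5c.
Inner hash: even-index sum = 423 mod 256 = 167; odd-index sum = 162 mod 256 = 162 → a7 a2.
Outer hash (recomputed tag): even-index sum = 389 mod 256 = 133; odd-index sum = 438 mod 256 = 182 → 85 b6.
Recomputed tag = 85b6; claimed = aab6 → mismatch.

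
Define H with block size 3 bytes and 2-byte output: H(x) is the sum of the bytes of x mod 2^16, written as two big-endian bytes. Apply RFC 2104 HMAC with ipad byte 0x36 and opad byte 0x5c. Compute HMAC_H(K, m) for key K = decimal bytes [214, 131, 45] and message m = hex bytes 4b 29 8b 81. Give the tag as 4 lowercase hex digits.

Key decimal bytes [214, 131, 45] = d6 83 2d is exactly B = 3 bytes: K' = d6 83 2d.
K' ⊕ ipad = e0 b5 1b.  K' ⊕ opad = 8a df 71.
Inner input = (K'⊕ipad) ∥ m = e0 b5 1b ∥ 4b 29 8b 81.
Inner hash: sum = 224+181+27+75+41+139+129 = 816 → 03 30.
Outer input = (K'⊕opad) ∥ inner = 8a df 71 ∥ 03 30.
Outer hash (tag): sum = 138+223+113+3+48 = 525 → 02 0d.

020d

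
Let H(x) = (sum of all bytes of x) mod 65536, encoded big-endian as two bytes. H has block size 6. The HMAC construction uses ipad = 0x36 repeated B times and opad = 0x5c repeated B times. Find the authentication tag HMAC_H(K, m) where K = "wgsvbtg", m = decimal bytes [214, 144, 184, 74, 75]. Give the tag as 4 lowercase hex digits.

Key "wgsvbtg" = 77 67 73 76 62 74 67 is 7 bytes > B = 6, so hash it first: H(key) = 03 04, then zero-pad to 6 bytes: K' = 03 04 00 00 00 00.
K' ⊕ ipad = 35 32 36 36 36 36.  K' ⊕ opad = 5f 58 5c 5c 5c 5c.
Inner input = (K'⊕ipad) ∥ m = 35 32 36 36 36 36 ∥ d6 90 b8 4a 4b.
Inner hash: sum = 53+50+54+54+54+54+214+144+184+74+75 = 1010 → 03 f2.
Outer input = (K'⊕opad) ∥ inner = 5f 58 5c 5c 5c 5c ∥ 03 f2.
Outer hash (tag): sum = 95+88+92+92+92+92+3+242 = 796 → 03 1c.

031c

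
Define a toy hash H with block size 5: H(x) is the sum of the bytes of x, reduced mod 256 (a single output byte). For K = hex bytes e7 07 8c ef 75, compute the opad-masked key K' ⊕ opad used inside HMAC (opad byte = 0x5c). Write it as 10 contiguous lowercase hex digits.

Key hex bytes e7 07 8c ef 75 is exactly B = 5 bytes: K' = e7 07 8c ef 75.
XOR each byte with 0x5c: e7⊕5c=bb, 07⊕5c=5b, 8c⊕5c=d0, ef⊕5c=b3, 75⊕5c=29.

bb5bd0b329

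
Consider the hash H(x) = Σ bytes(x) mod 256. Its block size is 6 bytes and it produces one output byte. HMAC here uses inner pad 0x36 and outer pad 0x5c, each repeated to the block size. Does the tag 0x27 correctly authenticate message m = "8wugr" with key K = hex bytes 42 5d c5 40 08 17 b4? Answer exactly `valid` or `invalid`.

Key hex bytes 42 5d c5 40 08 17 b4 is 7 bytes > B = 6, so hash it first: H(key) = 77, then zero-pad to 6 bytes: K' = 77 00 00 00 00 00.
K' ⊕ ipad = 41 36 36 36 36 36; K' ⊕ opad = 2b 5c 5c 5c 5c 5c.
Inner hash: sum = 65+54+54+54+54+54+56+119+117+103+114 = 844; mod 256 = 76 → 4c.
Outer hash (recomputed tag): sum = 43+92+92+92+92+92+76 = 579; mod 256 = 67 → 43.
Recomputed tag = 43; claimed = 27 → mismatch.

invalid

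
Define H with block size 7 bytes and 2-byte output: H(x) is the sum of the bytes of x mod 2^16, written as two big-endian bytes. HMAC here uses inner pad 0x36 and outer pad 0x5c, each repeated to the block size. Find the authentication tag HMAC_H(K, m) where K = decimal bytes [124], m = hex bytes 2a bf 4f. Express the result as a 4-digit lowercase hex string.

Key decimal bytes [124] = 7c is 1 byte ≤ B = 7; zero-pad to 7 bytes: K' = 7c 00 00 00 00 00 00.
K' ⊕ ipad = 4a 36 36 36 36 36 36.  K' ⊕ opad = 20 5c 5c 5c 5c 5c 5c.
Inner input = (K'⊕ipad) ∥ m = 4a 36 36 36 36 36 36 ∥ 2a bf 4f.
Inner hash: sum = 74+54+54+54+54+54+54+42+191+79 = 710 → 02 c6.
Outer input = (K'⊕opad) ∥ inner = 20 5c 5c 5c 5c 5c 5c ∥ 02 c6.
Outer hash (tag): sum = 32+92+92+92+92+92+92+2+198 = 784 → 03 10.

0310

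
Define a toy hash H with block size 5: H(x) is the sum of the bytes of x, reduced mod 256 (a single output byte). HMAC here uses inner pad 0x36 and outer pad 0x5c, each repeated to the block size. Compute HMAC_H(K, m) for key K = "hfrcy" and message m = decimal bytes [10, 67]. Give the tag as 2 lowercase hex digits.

Key "hfrcy" = 68 66 72 63 79 is exactly B = 5 bytes: K' = 68 66 72 63 79.
K' ⊕ ipad = 5e 50 44 55 4f.  K' ⊕ opad = 34 3a 2e 3f 25.
Inner input = (K'⊕ipad) ∥ m = 5e 50 44 55 4f ∥ 0a 43.
Inner hash: sum = 94+80+68+85+79+10+67 = 483; mod 256 = 227 → e3.
Outer input = (K'⊕opad) ∥ inner = 34 3a 2e 3f 25 ∥ e3.
Outer hash (tag): sum = 52+58+46+63+37+227 = 483; mod 256 = 227 → e3.

e3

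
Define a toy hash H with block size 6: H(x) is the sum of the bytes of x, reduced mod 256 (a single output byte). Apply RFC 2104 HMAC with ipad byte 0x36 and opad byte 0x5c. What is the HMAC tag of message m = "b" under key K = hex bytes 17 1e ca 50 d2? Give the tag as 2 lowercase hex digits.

40

Key hex bytes 17 1e ca 50 d2 is 5 bytes ≤ B = 6; zero-pad to 6 bytes: K' = 17 1e ca 50 d2 00.
K' ⊕ ipad = 21 28 fc 66 e4 36.  K' ⊕ opad = 4b 42 96 0c 8e 5c.
Inner input = (K'⊕ipad) ∥ m = 21 28 fc 66 e4 36 ∥ 62.
Inner hash: sum = 33+40+252+102+228+54+98 = 807; mod 256 = 39 → 27.
Outer input = (K'⊕opad) ∥ inner = 4b 42 96 0c 8e 5c ∥ 27.
Outer hash (tag): sum = 75+66+150+12+142+92+39 = 576; mod 256 = 64 → 40.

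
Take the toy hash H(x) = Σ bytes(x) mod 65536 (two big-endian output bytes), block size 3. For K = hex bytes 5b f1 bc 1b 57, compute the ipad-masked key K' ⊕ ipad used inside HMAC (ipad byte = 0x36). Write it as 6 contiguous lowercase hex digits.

344c36

Key hex bytes 5b f1 bc 1b 57 is 5 bytes > B = 3, so hash it first: H(key) = 02 7a, then zero-pad to 3 bytes: K' = 02 7a 00.
XOR each byte with 0x36: 02⊕36=34, 7a⊕36=4c, 00⊕36=36.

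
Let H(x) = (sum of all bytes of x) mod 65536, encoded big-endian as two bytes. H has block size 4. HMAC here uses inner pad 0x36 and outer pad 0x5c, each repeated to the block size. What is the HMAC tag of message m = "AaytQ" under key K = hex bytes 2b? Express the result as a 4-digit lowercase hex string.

Key hex bytes 2b is 1 byte ≤ B = 4; zero-pad to 4 bytes: K' = 2b 00 00 00.
K' ⊕ ipad = 1d 36 36 36.  K' ⊕ opad = 77 5c 5c 5c.
Inner input = (K'⊕ipad) ∥ m = 1d 36 36 36 ∥ 41 61 79 74 51.
Inner hash: sum = 29+54+54+54+65+97+121+116+81 = 671 → 02 9f.
Outer input = (K'⊕opad) ∥ inner = 77 5c 5c 5c ∥ 02 9f.
Outer hash (tag): sum = 119+92+92+92+2+159 = 556 → 02 2c.

022c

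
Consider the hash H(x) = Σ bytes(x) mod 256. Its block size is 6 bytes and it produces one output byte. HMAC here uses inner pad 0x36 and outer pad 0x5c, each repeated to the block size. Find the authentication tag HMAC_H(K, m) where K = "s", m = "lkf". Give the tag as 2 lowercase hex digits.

8b

Key "s" = 73 is 1 byte ≤ B = 6; zero-pad to 6 bytes: K' = 73 00 00 00 00 00.
K' ⊕ ipad = 45 36 36 36 36 36.  K' ⊕ opad = 2f 5c 5c 5c 5c 5c.
Inner input = (K'⊕ipad) ∥ m = 45 36 36 36 36 36 ∥ 6c 6b 66.
Inner hash: sum = 69+54+54+54+54+54+108+107+102 = 656; mod 256 = 144 → 90.
Outer input = (K'⊕opad) ∥ inner = 2f 5c 5c 5c 5c 5c ∥ 90.
Outer hash (tag): sum = 47+92+92+92+92+92+144 = 651; mod 256 = 139 → 8b.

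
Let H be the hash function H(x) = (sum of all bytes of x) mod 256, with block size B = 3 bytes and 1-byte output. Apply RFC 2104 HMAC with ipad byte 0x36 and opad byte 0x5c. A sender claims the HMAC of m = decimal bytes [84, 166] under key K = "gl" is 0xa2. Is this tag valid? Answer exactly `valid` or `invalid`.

Key "gl" = 67 6c is 2 bytes ≤ B = 3; zero-pad to 3 bytes: K' = 67 6c 00.
K' ⊕ ipad = 51 5a 36; K' ⊕ opad = 3b 30 5c.
Inner hash: sum = 81+90+54+84+166 = 475; mod 256 = 219 → db.
Outer hash (recomputed tag): sum = 59+48+92+219 = 418; mod 256 = 162 → a2.
Recomputed tag = a2; claimed = a2 → match.

valid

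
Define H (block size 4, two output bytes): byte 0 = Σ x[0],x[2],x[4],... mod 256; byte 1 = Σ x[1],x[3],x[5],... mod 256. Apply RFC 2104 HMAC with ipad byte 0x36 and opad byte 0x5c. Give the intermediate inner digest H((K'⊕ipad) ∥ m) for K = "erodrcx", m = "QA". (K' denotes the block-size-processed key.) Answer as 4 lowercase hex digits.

Key "erodrcx" = 65 72 6f 64 72 63 78 is 7 bytes > B = 4, so hash it first: H(key) = be 39, then zero-pad to 4 bytes: K' = be 39 00 00.
K' ⊕ ipad = 88 0f 36 36.
Inner input = 88 0f 36 36 ∥ 51 41.
Inner hash: even-index sum = 271 mod 256 = 15; odd-index sum = 134 mod 256 = 134 → 0f 86.

0f86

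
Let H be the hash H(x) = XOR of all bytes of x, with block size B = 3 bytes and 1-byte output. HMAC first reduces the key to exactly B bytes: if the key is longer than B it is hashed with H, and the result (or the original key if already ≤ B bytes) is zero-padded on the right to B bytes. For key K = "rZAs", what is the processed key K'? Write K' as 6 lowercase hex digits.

1a0000

|K| = 4 > B = 3, so first hash the key.
H(K): XOR 72⊕5a⊕41⊕73 = 1a.
Zero-pad H(K) = 1a to 3 bytes: K' = 1a 00 00.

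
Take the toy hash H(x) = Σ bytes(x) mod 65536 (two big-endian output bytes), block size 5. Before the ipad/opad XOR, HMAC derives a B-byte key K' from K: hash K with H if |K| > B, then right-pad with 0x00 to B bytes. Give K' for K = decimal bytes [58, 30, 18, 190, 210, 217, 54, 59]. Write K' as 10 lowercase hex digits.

0344000000

|K| = 8 > B = 5, so first hash the key.
H(K): sum = 58+30+18+190+210+217+54+59 = 836 → 03 44.
Zero-pad H(K) = 03 44 to 5 bytes: K' = 03 44 00 00 00.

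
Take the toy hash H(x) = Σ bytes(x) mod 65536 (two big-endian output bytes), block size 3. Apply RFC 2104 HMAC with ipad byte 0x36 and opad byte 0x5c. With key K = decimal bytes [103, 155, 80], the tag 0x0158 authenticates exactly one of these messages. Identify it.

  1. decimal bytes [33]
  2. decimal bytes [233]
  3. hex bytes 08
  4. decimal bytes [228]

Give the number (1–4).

Key decimal bytes [103, 155, 80] = 67 9b 50 is exactly B = 3 bytes: K' = 67 9b 50.
K' ⊕ ipad = 51 ad 66; K' ⊕ opad = 3b c7 0c.
m1: inner = H(51 ad 66 21) = 01 85; tag = H(3b c7 0c 01 85) = 0194
m2: inner = H(51 ad 66 e9) = 02 4d; tag = H(3b c7 0c 02 4d) = 015d
m3: inner = H(51 ad 66 08) = 01 6c; tag = H(3b c7 0c 01 6c) = 017b
m4: inner = H(51 ad 66 e4) = 02 48; tag = H(3b c7 0c 02 48) = 0158 ← matches

4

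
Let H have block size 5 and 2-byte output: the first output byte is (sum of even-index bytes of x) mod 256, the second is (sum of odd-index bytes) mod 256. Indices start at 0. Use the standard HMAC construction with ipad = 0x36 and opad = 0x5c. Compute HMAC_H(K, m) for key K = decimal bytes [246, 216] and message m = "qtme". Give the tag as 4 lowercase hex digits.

Key decimal bytes [246, 216] = f6 d8 is 2 bytes ≤ B = 5; zero-pad to 5 bytes: K' = f6 d8 00 00 00.
K' ⊕ ipad = c0 ee 36 36 36.  K' ⊕ opad = aa 84 5c 5c 5c.
Inner input = (K'⊕ipad) ∥ m = c0 ee 36 36 36 ∥ 71 74 6d 65.
Inner hash: even-index sum = 517 mod 256 = 5; odd-index sum = 514 mod 256 = 2 → 05 02.
Outer input = (K'⊕opad) ∥ inner = aa 84 5c 5c 5c ∥ 05 02.
Outer hash (tag): even-index sum = 356 mod 256 = 100; odd-index sum = 229 mod 256 = 229 → 64 e5.

64e5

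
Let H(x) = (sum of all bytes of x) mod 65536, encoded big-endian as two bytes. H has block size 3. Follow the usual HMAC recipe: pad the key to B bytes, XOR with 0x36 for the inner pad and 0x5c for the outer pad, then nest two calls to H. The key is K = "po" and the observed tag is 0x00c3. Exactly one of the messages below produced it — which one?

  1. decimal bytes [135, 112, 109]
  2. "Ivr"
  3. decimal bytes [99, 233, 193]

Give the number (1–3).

Key "po" = 70 6f is 2 bytes ≤ B = 3; zero-pad to 3 bytes: K' = 70 6f 00.
K' ⊕ ipad = 46 59 36; K' ⊕ opad = 2c 33 5c.
m1: inner = H(46 59 36 87 70 6d) = 02 39; tag = H(2c 33 5c 02 39) = 00f6
m2: inner = H(46 59 36 49 76 72) = 02 06; tag = H(2c 33 5c 02 06) = 00c3 ← matches
m3: inner = H(46 59 36 63 e9 c1) = 02 e2; tag = H(2c 33 5c 02 e2) = 019f

2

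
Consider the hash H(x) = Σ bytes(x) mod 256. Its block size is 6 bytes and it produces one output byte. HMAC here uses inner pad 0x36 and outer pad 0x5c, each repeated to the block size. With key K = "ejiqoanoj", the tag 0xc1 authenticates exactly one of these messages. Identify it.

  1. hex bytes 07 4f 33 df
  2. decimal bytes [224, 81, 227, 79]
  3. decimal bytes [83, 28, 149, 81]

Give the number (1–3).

3

Key "ejiqoanoj" = 65 6a 69 71 6f 61 6e 6f 6a is 9 bytes > B = 6, so hash it first: H(key) = c0, then zero-pad to 6 bytes: K' = c0 00 00 00 00 00.
K' ⊕ ipad = f6 36 36 36 36 36; K' ⊕ opad = 9c 5c 5c 5c 5c 5c.
m1: inner = H(f6 36 36 36 36 36 07 4f 33 df) = 6c; tag = H(9c 5c 5c 5c 5c 5c 6c) = d4
m2: inner = H(f6 36 36 36 36 36 e0 51 e3 4f) = 67; tag = H(9c 5c 5c 5c 5c 5c 67) = cf
m3: inner = H(f6 36 36 36 36 36 53 1c 95 51) = 59; tag = H(9c 5c 5c 5c 5c 5c 59) = c1 ← matches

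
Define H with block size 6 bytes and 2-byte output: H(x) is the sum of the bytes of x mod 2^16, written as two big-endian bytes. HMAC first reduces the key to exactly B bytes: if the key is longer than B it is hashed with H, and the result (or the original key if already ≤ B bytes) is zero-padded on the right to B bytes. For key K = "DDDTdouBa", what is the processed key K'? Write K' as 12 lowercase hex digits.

|K| = 9 > B = 6, so first hash the key.
H(K): sum = 68+68+68+84+100+111+117+66+97 = 779 → 03 0b.
Zero-pad H(K) = 03 0b to 6 bytes: K' = 03 0b 00 00 00 00.

030b00000000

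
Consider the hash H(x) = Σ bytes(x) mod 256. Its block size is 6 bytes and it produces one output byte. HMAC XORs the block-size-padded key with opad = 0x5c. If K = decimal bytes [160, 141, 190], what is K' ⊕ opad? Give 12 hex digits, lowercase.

fcd1e25c5c5c

Key decimal bytes [160, 141, 190] = a0 8d be is 3 bytes ≤ B = 6; zero-pad to 6 bytes: K' = a0 8d be 00 00 00.
XOR each byte with 0x5c: a0⊕5c=fc, 8d⊕5c=d1, be⊕5c=e2, 00⊕5c=5c, 00⊕5c=5c, 00⊕5c=5c.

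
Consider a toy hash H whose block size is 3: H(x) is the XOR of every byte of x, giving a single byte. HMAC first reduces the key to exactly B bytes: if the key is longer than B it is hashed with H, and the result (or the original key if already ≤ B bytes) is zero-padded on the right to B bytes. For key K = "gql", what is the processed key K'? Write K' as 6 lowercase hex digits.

67716c

Key "gql" = 67 71 6c is exactly B = 3 bytes: K' = 67 71 6c.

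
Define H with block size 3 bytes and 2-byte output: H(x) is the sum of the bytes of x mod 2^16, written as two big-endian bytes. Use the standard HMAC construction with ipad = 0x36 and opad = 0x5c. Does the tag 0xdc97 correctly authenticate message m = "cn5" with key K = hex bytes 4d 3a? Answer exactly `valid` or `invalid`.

invalid

Key hex bytes 4d 3a is 2 bytes ≤ B = 3; zero-pad to 3 bytes: K' = 4d 3a 00.
K' ⊕ ipad = 7b 0c 36; K' ⊕ opad = 11 66 5c.
Inner hash: sum = 123+12+54+99+110+53 = 451 → 01 c3.
Outer hash (recomputed tag): sum = 17+102+92+1+195 = 407 → 01 97.
Recomputed tag = 0197; claimed = dc97 → mismatch.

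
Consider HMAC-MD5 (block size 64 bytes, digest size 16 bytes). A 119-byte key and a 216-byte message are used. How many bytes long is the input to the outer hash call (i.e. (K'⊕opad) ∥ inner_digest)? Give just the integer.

80

Key is 119 > 64 bytes, so it is hashed to 16 bytes then zero-padded to 64: |K'| = 64.
Outer input = (K'⊕opad) ∥ H(inner) → 64 + 16 = 80 bytes.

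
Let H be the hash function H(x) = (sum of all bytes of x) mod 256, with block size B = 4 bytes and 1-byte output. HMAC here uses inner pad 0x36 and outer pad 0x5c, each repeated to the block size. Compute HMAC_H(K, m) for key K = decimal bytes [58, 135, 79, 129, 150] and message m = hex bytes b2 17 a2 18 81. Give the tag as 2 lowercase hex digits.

Key decimal bytes [58, 135, 79, 129, 150] = 3a 87 4f 81 96 is 5 bytes > B = 4, so hash it first: H(key) = 27, then zero-pad to 4 bytes: K' = 27 00 00 00.
K' ⊕ ipad = 11 36 36 36.  K' ⊕ opad = 7b 5c 5c 5c.
Inner input = (K'⊕ipad) ∥ m = 11 36 36 36 ∥ b2 17 a2 18 81.
Inner hash: sum = 17+54+54+54+178+23+162+24+129 = 695; mod 256 = 183 → b7.
Outer input = (K'⊕opad) ∥ inner = 7b 5c 5c 5c ∥ b7.
Outer hash (tag): sum = 123+92+92+92+183 = 582; mod 256 = 70 → 46.

46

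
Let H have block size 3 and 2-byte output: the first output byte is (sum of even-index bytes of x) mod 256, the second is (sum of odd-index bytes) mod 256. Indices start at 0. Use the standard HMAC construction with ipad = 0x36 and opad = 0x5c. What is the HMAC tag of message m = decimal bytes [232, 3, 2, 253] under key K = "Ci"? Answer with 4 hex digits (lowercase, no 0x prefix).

c4e0

Key "Ci" = 43 69 is 2 bytes ≤ B = 3; zero-pad to 3 bytes: K' = 43 69 00.
K' ⊕ ipad = 75 5f 36.  K' ⊕ opad = 1f 35 5c.
Inner input = (K'⊕ipad) ∥ m = 75 5f 36 ∥ e8 03 02 fd.
Inner hash: even-index sum = 427 mod 256 = 171; odd-index sum = 329 mod 256 = 73 → ab 49.
Outer input = (K'⊕opad) ∥ inner = 1f 35 5c ∥ ab 49.
Outer hash (tag): even-index sum = 196 mod 256 = 196; odd-index sum = 224 mod 256 = 224 → c4 e0.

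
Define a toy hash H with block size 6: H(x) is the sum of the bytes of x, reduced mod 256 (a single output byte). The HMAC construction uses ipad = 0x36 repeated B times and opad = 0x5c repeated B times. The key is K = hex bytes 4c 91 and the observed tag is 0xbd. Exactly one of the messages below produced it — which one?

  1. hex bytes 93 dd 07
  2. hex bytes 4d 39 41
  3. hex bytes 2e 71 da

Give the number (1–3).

Key hex bytes 4c 91 is 2 bytes ≤ B = 6; zero-pad to 6 bytes: K' = 4c 91 00 00 00 00.
K' ⊕ ipad = 7a a7 36 36 36 36; K' ⊕ opad = 10 cd 5c 5c 5c 5c.
m1: inner = H(7a a7 36 36 36 36 93 dd 07) = 70; tag = H(10 cd 5c 5c 5c 5c 70) = bd ← matches
m2: inner = H(7a a7 36 36 36 36 4d 39 41) = c0; tag = H(10 cd 5c 5c 5c 5c c0) = 0d
m3: inner = H(7a a7 36 36 36 36 2e 71 da) = 72; tag = H(10 cd 5c 5c 5c 5c 72) = bf

1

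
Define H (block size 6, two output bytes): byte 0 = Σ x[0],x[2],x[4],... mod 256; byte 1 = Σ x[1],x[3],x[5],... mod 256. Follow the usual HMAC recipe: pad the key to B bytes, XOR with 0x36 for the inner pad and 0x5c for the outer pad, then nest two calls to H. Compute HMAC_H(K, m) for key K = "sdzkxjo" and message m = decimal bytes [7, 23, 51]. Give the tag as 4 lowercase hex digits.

c8af

Key "sdzkxjo" = 73 64 7a 6b 78 6a 6f is 7 bytes > B = 6, so hash it first: H(key) = d4 39, then zero-pad to 6 bytes: K' = d4 39 00 00 00 00.
K' ⊕ ipad = e2 0f 36 36 36 36.  K' ⊕ opad = 88 65 5c 5c 5c 5c.
Inner input = (K'⊕ipad) ∥ m = e2 0f 36 36 36 36 ∥ 07 17 33.
Inner hash: even-index sum = 392 mod 256 = 136; odd-index sum = 146 mod 256 = 146 → 88 92.
Outer input = (K'⊕opad) ∥ inner = 88 65 5c 5c 5c 5c ∥ 88 92.
Outer hash (tag): even-index sum = 456 mod 256 = 200; odd-index sum = 431 mod 256 = 175 → c8 af.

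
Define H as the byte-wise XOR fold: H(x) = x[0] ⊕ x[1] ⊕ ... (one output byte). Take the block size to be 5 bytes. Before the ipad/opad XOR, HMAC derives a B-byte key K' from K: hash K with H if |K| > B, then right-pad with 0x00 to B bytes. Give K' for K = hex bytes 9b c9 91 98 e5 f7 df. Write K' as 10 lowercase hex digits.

9600000000

|K| = 7 > B = 5, so first hash the key.
H(K): XOR 9b⊕c9⊕91⊕98⊕e5⊕f7⊕df = 96.
Zero-pad H(K) = 96 to 5 bytes: K' = 96 00 00 00 00.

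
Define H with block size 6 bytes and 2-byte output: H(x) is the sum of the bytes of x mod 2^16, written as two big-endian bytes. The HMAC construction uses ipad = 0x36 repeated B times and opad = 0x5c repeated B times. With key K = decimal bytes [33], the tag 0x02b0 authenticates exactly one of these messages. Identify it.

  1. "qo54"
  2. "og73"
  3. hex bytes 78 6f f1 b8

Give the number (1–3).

2

Key decimal bytes [33] = 21 is 1 byte ≤ B = 6; zero-pad to 6 bytes: K' = 21 00 00 00 00 00.
K' ⊕ ipad = 17 36 36 36 36 36; K' ⊕ opad = 7d 5c 5c 5c 5c 5c.
m1: inner = H(17 36 36 36 36 36 71 6f 35 34) = 02 6e; tag = H(7d 5c 5c 5c 5c 5c 02 6e) = 02b9
m2: inner = H(17 36 36 36 36 36 6f 67 37 33) = 02 65; tag = H(7d 5c 5c 5c 5c 5c 02 65) = 02b0 ← matches
m3: inner = H(17 36 36 36 36 36 78 6f f1 b8) = 03 b5; tag = H(7d 5c 5c 5c 5c 5c 03 b5) = 0301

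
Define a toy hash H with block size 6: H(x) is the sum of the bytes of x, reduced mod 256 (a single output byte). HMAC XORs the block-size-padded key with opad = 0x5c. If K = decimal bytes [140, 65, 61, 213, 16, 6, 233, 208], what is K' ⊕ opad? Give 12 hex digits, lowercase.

Key decimal bytes [140, 65, 61, 213, 16, 6, 233, 208] = 8c 41 3d d5 10 06 e9 d0 is 8 bytes > B = 6, so hash it first: H(key) = ae, then zero-pad to 6 bytes: K' = ae 00 00 00 00 00.
XOR each byte with 0x5c: ae⊕5c=f2, 00⊕5c=5c, 00⊕5c=5c, 00⊕5c=5c, 00⊕5c=5c, 00⊕5c=5c.

f25c5c5c5c5c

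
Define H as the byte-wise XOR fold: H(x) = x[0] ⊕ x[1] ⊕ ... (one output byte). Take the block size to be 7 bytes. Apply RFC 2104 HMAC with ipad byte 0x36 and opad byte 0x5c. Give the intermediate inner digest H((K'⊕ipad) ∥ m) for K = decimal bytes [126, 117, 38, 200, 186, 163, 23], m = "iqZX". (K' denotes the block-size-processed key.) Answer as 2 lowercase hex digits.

c7

Key decimal bytes [126, 117, 38, 200, 186, 163, 23] = 7e 75 26 c8 ba a3 17 is exactly B = 7 bytes: K' = 7e 75 26 c8 ba a3 17.
K' ⊕ ipad = 48 43 10 fe 8c 95 21.
Inner input = 48 43 10 fe 8c 95 21 ∥ 69 71 5a 58.
Inner hash: XOR 48⊕43⊕10⊕fe⊕8c⊕95⊕21⊕69⊕71⊕5a⊕58 = c7.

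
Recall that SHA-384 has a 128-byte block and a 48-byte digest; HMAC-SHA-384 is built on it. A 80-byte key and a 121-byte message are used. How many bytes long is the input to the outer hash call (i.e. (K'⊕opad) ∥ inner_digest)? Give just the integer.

Key is 80 ≤ 128 bytes, zero-padded: |K'| = 128.
Outer input = (K'⊕opad) ∥ H(inner) → 128 + 48 = 176 bytes.

176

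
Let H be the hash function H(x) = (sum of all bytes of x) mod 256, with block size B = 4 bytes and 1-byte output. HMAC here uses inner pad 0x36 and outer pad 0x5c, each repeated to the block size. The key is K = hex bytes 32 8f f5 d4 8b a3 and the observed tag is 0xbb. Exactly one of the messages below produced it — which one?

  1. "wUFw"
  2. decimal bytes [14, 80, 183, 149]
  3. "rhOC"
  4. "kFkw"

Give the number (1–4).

4

Key hex bytes 32 8f f5 d4 8b a3 is 6 bytes > B = 4, so hash it first: H(key) = b8, then zero-pad to 4 bytes: K' = b8 00 00 00.
K' ⊕ ipad = 8e 36 36 36; K' ⊕ opad = e4 5c 5c 5c.
m1: inner = H(8e 36 36 36 77 55 46 77) = b9; tag = H(e4 5c 5c 5c b9) = b1
m2: inner = H(8e 36 36 36 0e 50 b7 95) = da; tag = H(e4 5c 5c 5c da) = d2
m3: inner = H(8e 36 36 36 72 68 4f 43) = 9c; tag = H(e4 5c 5c 5c 9c) = 94
m4: inner = H(8e 36 36 36 6b 46 6b 77) = c3; tag = H(e4 5c 5c 5c c3) = bb ← matches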